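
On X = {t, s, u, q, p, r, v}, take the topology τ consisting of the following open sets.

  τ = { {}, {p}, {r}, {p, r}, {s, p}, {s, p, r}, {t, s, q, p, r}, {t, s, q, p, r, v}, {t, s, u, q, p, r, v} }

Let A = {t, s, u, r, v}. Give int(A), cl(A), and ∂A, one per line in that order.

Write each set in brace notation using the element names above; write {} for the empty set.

int(A) = {r}
cl(A)  = {t, s, u, q, r, v}
∂A     = {t, s, u, q, v}

U open, U⊆A: {}, {r}. int(A) = ⋃ = {r}
X∖A={q, p}, int(X∖A)={p}, hence cl(A)={t, s, u, q, r, v}
∂A: remove int from cl → {t, s, u, q, v}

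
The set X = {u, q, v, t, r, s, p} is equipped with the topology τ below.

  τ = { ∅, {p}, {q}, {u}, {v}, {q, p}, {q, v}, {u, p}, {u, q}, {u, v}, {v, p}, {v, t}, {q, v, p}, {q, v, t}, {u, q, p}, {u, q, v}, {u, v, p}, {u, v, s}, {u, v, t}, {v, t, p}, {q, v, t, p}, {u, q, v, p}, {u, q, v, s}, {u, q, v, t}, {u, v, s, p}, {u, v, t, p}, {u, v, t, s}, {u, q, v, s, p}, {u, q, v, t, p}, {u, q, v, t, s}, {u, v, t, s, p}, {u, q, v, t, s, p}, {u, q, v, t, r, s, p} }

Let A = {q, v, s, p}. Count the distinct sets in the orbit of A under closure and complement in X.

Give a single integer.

8

complement {u, t, r}; its interior {u}; cl(A) = X∖{u} = {q, v, t, r, s, p}
With k = closure, c = complement:
  1. A     = {q, v, s, p}
  2. kA    = {q, v, t, r, s, p}
  3. cA    = {u, t, r}
  4. ckA   = {u}
  5. kcA   = {u, t, r, s}
  6. kckA  = {u, r, s}
  7. ckcA  = {q, v, p}
  8. ckckA = {q, v, t, p}
k, c of each give nothing new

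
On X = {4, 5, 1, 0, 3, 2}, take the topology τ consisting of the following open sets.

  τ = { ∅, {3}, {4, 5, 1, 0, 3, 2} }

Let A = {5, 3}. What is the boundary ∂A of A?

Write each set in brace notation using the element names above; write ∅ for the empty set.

{4, 5, 1, 0, 2}

open subsets of A: ∅, {3}; so int(A) = {3}
closure: X∖int(X∖A) = X∖∅ = {4, 5, 1, 0, 3, 2}
∂A = {4, 5, 1, 0, 3, 2} minus {3} = {4, 5, 1, 0, 2}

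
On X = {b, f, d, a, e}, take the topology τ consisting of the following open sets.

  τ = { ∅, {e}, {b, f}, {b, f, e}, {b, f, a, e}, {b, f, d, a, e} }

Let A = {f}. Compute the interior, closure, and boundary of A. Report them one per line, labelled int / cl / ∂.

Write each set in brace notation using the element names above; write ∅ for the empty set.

int(A) = ∅
cl(A)  = {b, f, d, a}
∂A     = {b, f, d, a}

open subsets of A: ∅; so int(A) = ∅
closure: X∖int(X∖A) = X∖{e} = {b, f, d, a}
∂A = {b, f, d, a} minus ∅ = {b, f, d, a}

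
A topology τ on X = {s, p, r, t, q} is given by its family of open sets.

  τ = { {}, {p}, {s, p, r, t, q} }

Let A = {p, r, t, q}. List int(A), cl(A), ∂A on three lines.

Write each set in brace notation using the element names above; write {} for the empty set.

opens ⊆ A: {}, {p}; union → int = {p}
complement {s}; its interior {}; cl(A) = X∖{} = {s, p, r, t, q}
boundary = {s, p, r, t, q} ∖ {p} = {s, r, t, q}

int(A) = {p}
cl(A)  = {s, p, r, t, q}
∂A     = {s, r, t, q}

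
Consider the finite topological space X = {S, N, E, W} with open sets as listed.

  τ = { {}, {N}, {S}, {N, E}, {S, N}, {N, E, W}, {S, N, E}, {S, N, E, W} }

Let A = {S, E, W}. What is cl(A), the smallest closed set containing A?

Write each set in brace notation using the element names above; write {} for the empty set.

{S, E, W}

X∖A={N}, int(X∖A)={N}, hence cl(A)={S, E, W}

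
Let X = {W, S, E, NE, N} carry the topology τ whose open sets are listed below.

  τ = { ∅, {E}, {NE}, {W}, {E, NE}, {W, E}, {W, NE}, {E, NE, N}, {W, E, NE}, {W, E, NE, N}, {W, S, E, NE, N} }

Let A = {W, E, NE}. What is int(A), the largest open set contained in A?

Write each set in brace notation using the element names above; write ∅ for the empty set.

interior: largest open inside A is {W, E, NE} (from ∅, {E}, {NE}, {W}, {W, NE}, {E, NE}, {W, E}, {W, E, NE})

{W, E, NE}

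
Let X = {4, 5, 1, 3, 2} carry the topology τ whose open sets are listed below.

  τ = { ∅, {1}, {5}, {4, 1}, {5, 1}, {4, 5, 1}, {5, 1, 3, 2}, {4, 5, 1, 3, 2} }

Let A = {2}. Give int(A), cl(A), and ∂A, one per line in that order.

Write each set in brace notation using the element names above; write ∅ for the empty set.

int(A) = ∅
cl(A)  = {3, 2}
∂A     = {3, 2}

U open, U⊆A: ∅. int(A) = ⋃ = ∅
X∖A={4, 5, 1, 3}, int(X∖A)={4, 5, 1}, hence cl(A)={3, 2}
∂A: remove int from cl → {3, 2}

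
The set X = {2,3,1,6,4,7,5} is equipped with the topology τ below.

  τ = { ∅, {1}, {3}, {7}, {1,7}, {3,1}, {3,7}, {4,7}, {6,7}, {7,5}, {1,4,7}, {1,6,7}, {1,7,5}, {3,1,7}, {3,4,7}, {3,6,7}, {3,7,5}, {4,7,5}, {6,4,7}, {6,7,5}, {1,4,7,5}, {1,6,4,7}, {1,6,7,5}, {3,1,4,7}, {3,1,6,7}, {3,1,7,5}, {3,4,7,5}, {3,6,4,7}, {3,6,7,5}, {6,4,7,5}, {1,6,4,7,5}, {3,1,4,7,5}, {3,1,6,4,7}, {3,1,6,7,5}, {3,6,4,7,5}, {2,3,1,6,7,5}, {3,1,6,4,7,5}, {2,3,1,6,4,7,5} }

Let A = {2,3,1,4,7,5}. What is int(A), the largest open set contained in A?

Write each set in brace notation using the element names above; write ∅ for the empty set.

opens ⊆ A: ∅, {1}, {7}, {3}, {3,7}, {7,5}, {3,1}, {1,7}, {4,7}, {3,7,5}, {3,4,7}, {4,7,5}, {3,1,7}, {1,7,5}, {1,4,7}, {3,4,7,5}, {3,1,7,5}, {3,1,4,7}, {1,4,7,5}, {3,1,4,7,5}; union → int = {3,1,4,7,5}

{3,1,4,7,5}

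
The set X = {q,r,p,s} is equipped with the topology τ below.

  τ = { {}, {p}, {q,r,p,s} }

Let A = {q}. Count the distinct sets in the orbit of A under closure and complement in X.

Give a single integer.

6

cl via duality: int({r,p,s}) = {p}, so X∖{p} = {q,r,s}
Write k for closure, c for complement:
  1. A     = {q}
  2. kA    = {q,r,s}
  3. cA    = {r,p,s}
  4. ckA   = {p}
  5. kcA   = {q,r,p,s}
  6. ckcA  = {}
applying k or c yields no new set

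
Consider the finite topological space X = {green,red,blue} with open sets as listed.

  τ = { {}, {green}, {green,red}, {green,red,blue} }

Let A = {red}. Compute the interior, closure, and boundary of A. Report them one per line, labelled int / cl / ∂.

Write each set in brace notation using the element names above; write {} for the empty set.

U open, U⊆A: {}. int(A) = ⋃ = {}
X∖A={green,blue}, int(X∖A)={green}, hence cl(A)={red,blue}
∂A: remove int from cl → {red,blue}

int(A) = {}
cl(A)  = {red,blue}
∂A     = {red,blue}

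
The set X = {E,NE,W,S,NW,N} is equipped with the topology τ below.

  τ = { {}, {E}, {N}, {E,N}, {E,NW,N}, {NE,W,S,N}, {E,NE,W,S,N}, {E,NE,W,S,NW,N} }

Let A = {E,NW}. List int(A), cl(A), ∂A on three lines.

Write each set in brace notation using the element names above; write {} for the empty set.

U open, U⊆A: {}, {E}. int(A) = ⋃ = {E}
X∖A={NE,W,S,N}, int(X∖A)={NE,W,S,N}, hence cl(A)={E,NW}
∂A: remove int from cl → {NW}

int(A) = {E}
cl(A)  = {E,NW}
∂A     = {NW}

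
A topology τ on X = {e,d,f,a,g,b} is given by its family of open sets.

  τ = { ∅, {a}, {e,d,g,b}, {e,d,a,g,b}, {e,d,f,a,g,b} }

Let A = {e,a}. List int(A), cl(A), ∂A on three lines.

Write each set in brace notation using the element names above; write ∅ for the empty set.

int(A) = {a}
cl(A)  = {e,d,f,a,g,b}
∂A     = {e,d,f,g,b}

interior: largest open inside A is {a} (from ∅, {a})
cl via duality: int({d,f,g,b}) = ∅, so X∖∅ = {e,d,f,a,g,b}
cl∖int = {e,d,f,g,b}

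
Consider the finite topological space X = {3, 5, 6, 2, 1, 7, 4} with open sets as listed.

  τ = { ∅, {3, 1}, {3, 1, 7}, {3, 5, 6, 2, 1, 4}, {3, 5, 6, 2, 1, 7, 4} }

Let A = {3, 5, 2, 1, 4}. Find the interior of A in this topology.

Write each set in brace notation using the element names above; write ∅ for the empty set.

U open, U⊆A: ∅, {3, 1}. int(A) = ⋃ = {3, 1}

{3, 1}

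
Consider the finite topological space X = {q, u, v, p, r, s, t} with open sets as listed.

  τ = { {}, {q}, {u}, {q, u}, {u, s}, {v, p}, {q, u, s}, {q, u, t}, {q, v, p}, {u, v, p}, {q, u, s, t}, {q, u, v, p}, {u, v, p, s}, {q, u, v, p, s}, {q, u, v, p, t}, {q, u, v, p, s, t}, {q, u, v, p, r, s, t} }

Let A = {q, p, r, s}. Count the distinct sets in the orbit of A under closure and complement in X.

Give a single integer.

cl via duality: int({u, v, t}) = {u}, so X∖{u} = {q, v, p, r, s, t}
Write k for closure, c for complement:
  1. A     = {q, p, r, s}
  2. kA    = {q, v, p, r, s, t}
  3. cA    = {u, v, t}
  4. ckA   = {u}
  5. kcA   = {u, v, p, r, s, t}
  6. kckA  = {u, r, s, t}
  7. ckcA  = {q}
  8. ckckA = {q, v, p}
  9. kckcA = {q, r, t}
  10. kckckA = {q, v, p, r, t}
  11. ckckcA = {u, v, p, s}
  12. ckckckA = {u, s}
applying k or c yields no new set

12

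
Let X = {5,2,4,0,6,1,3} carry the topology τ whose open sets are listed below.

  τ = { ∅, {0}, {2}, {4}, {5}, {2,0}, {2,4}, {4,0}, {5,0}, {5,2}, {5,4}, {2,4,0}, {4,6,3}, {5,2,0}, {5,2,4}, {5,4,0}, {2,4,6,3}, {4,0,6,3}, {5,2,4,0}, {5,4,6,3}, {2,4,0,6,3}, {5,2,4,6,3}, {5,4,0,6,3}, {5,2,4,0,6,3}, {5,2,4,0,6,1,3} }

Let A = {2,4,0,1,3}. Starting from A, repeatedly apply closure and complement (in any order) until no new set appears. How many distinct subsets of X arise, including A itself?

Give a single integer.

X∖A={5,6}, int(X∖A)={5}, hence cl(A)={2,4,0,6,1,3}
Orbit (k=closure, c=complement):
  1. A     = {2,4,0,1,3}
  2. kA    = {2,4,0,6,1,3}
  3. cA    = {5,6}
  4. ckA   = {5}
  5. kcA   = {5,6,1,3}
  6. kckA  = {5,1}
  7. ckcA  = {2,4,0}
  8. ckckA = {2,4,0,6,3}
(closed under both — stop)

8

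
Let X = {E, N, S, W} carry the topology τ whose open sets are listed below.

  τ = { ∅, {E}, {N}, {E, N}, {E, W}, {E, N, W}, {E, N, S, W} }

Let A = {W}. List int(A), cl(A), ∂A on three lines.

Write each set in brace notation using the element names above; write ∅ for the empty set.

open subsets of A: ∅; so int(A) = ∅
closure: X∖int(X∖A) = X∖{E, N} = {S, W}
∂A = {S, W} minus ∅ = {S, W}

int(A) = ∅
cl(A)  = {S, W}
∂A     = {S, W}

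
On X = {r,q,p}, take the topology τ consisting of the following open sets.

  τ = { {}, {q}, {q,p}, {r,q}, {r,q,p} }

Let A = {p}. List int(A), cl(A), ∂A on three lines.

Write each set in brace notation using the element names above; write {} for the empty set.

int(A) = {}
cl(A)  = {p}
∂A     = {p}

interior: largest open inside A is {} (from {})
cl via duality: int({r,q}) = {r,q}, so X∖{r,q} = {p}
cl∖int = {p}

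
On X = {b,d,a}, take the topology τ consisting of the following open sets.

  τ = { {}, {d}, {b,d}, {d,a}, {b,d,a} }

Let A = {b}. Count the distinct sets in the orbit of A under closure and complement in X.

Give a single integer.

cl via duality: int({d,a}) = {d,a}, so X∖{d,a} = {b}
Write k for closure, c for complement:
  1. A     = {b}
  2. cA    = {d,a}
  3. kcA   = {b,d,a}
  4. ckcA  = {}
applying k or c yields no new set

4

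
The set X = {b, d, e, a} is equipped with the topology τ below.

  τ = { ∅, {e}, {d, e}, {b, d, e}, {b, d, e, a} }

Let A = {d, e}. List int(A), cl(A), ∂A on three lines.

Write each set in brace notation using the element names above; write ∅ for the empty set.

int(A) = {d, e}
cl(A)  = {b, d, e, a}
∂A     = {b, a}

open subsets of A: ∅, {e}, {d, e}; so int(A) = {d, e}
closure: X∖int(X∖A) = X∖∅ = {b, d, e, a}
∂A = {b, d, e, a} minus {d, e} = {b, a}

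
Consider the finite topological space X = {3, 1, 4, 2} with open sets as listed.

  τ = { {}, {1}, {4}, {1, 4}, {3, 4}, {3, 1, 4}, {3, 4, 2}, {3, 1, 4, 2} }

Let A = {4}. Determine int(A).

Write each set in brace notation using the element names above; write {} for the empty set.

{4}

open subsets of A: {}, {4}; so int(A) = {4}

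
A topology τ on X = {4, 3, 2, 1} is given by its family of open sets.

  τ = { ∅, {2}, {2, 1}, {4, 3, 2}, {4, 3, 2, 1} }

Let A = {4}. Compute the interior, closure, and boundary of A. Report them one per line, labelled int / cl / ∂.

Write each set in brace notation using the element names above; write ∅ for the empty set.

U open, U⊆A: ∅. int(A) = ⋃ = ∅
X∖A={3, 2, 1}, int(X∖A)={2, 1}, hence cl(A)={4, 3}
∂A: remove int from cl → {4, 3}

int(A) = ∅
cl(A)  = {4, 3}
∂A     = {4, 3}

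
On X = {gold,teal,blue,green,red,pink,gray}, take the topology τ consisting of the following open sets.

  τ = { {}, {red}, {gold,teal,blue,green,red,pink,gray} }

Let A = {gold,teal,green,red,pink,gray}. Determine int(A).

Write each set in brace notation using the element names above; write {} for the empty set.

{red}

opens ⊆ A: {}, {red}; union → int = {red}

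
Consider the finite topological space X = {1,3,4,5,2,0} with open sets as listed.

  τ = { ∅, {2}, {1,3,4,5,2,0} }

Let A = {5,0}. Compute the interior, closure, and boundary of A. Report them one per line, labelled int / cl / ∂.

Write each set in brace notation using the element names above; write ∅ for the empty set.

int(A) = ∅
cl(A)  = {1,3,4,5,0}
∂A     = {1,3,4,5,0}

U open, U⊆A: ∅. int(A) = ⋃ = ∅
X∖A={1,3,4,2}, int(X∖A)={2}, hence cl(A)={1,3,4,5,0}
∂A: remove int from cl → {1,3,4,5,0}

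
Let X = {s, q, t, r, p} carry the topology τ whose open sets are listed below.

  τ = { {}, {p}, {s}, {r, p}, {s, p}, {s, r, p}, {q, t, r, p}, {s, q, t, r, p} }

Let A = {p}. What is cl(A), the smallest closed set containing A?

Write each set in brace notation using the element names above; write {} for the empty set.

X∖A={s, q, t, r}, int(X∖A)={s}, hence cl(A)={q, t, r, p}

{q, t, r, p}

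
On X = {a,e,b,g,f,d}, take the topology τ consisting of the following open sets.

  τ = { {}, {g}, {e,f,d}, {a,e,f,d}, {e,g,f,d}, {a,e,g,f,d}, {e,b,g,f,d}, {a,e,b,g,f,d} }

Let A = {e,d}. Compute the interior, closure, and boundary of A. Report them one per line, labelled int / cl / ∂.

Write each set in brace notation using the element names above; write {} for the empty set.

int(A) = {}
cl(A)  = {a,e,b,f,d}
∂A     = {a,e,b,f,d}

open subsets of A: {}; so int(A) = {}
closure: X∖int(X∖A) = X∖{g} = {a,e,b,f,d}
∂A = {a,e,b,f,d} minus {} = {a,e,b,f,d}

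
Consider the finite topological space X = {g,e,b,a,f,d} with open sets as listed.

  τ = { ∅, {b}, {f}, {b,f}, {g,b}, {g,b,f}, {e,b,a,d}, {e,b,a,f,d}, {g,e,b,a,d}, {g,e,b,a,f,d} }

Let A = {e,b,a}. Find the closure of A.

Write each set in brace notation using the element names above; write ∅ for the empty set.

{g,e,b,a,d}

closure: X∖int(X∖A) = X∖{f} = {g,e,b,a,d}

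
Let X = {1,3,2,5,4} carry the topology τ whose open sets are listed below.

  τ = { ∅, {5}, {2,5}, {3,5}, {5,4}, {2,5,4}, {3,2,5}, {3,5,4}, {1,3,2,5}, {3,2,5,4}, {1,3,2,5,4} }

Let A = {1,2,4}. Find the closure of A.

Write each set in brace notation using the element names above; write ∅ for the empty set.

cl via duality: int({3,5}) = {3,5}, so X∖{3,5} = {1,2,4}

{1,2,4}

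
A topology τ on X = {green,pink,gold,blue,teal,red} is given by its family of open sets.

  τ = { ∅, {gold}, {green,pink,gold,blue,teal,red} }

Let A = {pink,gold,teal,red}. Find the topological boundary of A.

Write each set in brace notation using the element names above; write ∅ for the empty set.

interior: largest open inside A is {gold} (from ∅, {gold})
cl via duality: int({green,blue}) = ∅, so X∖∅ = {green,pink,gold,blue,teal,red}
cl∖int = {green,pink,blue,teal,red}

{green,pink,blue,teal,red}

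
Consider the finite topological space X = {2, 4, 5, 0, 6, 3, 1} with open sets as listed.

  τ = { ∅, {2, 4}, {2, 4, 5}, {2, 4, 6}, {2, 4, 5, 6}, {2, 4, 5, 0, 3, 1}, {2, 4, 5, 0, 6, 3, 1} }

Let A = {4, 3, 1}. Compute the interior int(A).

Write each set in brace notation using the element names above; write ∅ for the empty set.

∅

interior: largest open inside A is ∅ (from ∅)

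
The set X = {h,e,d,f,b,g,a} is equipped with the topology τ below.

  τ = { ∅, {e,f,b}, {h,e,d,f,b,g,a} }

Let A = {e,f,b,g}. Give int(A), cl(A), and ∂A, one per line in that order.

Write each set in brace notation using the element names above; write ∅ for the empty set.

interior: largest open inside A is {e,f,b} (from ∅, {e,f,b})
cl via duality: int({h,d,a}) = ∅, so X∖∅ = {h,e,d,f,b,g,a}
cl∖int = {h,d,g,a}

int(A) = {e,f,b}
cl(A)  = {h,e,d,f,b,g,a}
∂A     = {h,d,g,a}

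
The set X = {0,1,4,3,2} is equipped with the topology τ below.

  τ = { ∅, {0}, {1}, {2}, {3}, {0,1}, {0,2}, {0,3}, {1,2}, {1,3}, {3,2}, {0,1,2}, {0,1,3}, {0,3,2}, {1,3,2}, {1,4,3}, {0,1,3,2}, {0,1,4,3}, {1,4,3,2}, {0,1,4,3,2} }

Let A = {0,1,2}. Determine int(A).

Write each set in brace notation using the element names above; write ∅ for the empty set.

{0,1,2}

U open, U⊆A: ∅, {0}, {1}, {2}, {0,1}, {1,2}, {0,2}, {0,1,2}. int(A) = ⋃ = {0,1,2}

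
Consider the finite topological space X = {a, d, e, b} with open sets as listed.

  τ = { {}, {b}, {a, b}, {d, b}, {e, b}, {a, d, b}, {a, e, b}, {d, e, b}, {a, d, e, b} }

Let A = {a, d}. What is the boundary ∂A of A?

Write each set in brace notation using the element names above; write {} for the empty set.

{a, d}

U open, U⊆A: {}. int(A) = ⋃ = {}
X∖A={e, b}, int(X∖A)={e, b}, hence cl(A)={a, d}
∂A: remove int from cl → {a, d}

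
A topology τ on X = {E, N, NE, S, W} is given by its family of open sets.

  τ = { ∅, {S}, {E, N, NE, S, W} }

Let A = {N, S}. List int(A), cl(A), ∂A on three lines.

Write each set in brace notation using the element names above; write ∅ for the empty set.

U open, U⊆A: ∅, {S}. int(A) = ⋃ = {S}
X∖A={E, NE, W}, int(X∖A)=∅, hence cl(A)={E, N, NE, S, W}
∂A: remove int from cl → {E, N, NE, W}

int(A) = {S}
cl(A)  = {E, N, NE, S, W}
∂A     = {E, N, NE, W}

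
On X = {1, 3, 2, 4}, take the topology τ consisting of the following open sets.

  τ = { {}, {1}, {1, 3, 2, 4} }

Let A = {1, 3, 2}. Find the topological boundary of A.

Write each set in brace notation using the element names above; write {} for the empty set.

open subsets of A: {}, {1}; so int(A) = {1}
closure: X∖int(X∖A) = X∖{} = {1, 3, 2, 4}
∂A = {1, 3, 2, 4} minus {1} = {3, 2, 4}

{3, 2, 4}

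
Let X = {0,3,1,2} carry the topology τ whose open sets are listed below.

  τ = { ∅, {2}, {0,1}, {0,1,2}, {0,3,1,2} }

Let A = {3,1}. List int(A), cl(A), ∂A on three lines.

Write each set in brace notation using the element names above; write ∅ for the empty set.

int(A) = ∅
cl(A)  = {0,3,1}
∂A     = {0,3,1}

opens ⊆ A: ∅; union → int = ∅
complement {0,2}; its interior {2}; cl(A) = X∖{2} = {0,3,1}
boundary = {0,3,1} ∖ ∅ = {0,3,1}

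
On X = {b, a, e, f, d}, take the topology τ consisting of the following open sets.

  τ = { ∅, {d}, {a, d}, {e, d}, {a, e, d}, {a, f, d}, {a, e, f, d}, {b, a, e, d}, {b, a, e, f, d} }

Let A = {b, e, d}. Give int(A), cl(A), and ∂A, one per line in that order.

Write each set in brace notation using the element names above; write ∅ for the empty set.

int(A) = {e, d}
cl(A)  = {b, a, e, f, d}
∂A     = {b, a, f}

open subsets of A: ∅, {d}, {e, d}; so int(A) = {e, d}
closure: X∖int(X∖A) = X∖∅ = {b, a, e, f, d}
∂A = {b, a, e, f, d} minus {e, d} = {b, a, f}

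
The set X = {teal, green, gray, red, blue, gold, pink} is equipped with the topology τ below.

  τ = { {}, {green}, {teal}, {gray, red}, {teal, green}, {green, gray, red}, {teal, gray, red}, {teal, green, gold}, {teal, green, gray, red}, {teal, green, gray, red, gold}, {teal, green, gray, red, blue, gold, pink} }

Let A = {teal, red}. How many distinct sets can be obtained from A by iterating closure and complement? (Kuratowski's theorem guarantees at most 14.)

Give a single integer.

X∖A={green, gray, blue, gold, pink}, int(X∖A)={green}, hence cl(A)={teal, gray, red, blue, gold, pink}
Orbit (k=closure, c=complement):
  1. A     = {teal, red}
  2. kA    = {teal, gray, red, blue, gold, pink}
  3. cA    = {green, gray, blue, gold, pink}
  4. ckA   = {green}
  5. kcA   = {green, gray, red, blue, gold, pink}
  6. kckA  = {green, blue, gold, pink}
  7. ckcA  = {teal}
  8. ckckA = {teal, gray, red}
  9. kckcA = {teal, blue, gold, pink}
  10. ckckcA = {green, gray, red}
(closed under both — stop)

10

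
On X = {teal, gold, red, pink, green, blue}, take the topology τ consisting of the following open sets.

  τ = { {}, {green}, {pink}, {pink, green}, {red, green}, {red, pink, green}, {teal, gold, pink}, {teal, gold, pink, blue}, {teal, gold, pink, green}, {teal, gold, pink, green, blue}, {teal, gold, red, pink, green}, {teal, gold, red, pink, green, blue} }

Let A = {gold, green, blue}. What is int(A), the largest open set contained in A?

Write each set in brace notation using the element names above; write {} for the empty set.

interior: largest open inside A is {green} (from {}, {green})

{green}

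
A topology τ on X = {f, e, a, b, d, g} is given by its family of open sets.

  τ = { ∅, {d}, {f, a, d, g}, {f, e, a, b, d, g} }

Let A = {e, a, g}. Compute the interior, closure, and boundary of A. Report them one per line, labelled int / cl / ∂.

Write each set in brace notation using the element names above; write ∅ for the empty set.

open subsets of A: ∅; so int(A) = ∅
closure: X∖int(X∖A) = X∖{d} = {f, e, a, b, g}
∂A = {f, e, a, b, g} minus ∅ = {f, e, a, b, g}

int(A) = ∅
cl(A)  = {f, e, a, b, g}
∂A     = {f, e, a, b, g}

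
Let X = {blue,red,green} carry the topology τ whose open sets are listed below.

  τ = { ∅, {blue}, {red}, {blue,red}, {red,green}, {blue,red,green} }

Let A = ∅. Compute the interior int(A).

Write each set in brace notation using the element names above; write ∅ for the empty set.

∅

U open, U⊆A: ∅. int(A) = ⋃ = ∅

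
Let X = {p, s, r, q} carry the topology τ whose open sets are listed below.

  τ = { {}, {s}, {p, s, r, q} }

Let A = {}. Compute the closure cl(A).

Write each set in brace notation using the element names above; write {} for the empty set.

{}

closure: X∖int(X∖A) = X∖{p, s, r, q} = {}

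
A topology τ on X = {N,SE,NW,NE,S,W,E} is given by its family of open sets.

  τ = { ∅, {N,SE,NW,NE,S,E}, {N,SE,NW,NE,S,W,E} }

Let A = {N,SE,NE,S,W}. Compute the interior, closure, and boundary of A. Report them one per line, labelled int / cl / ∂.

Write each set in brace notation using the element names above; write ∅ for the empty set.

U open, U⊆A: ∅. int(A) = ⋃ = ∅
X∖A={NW,E}, int(X∖A)=∅, hence cl(A)={N,SE,NW,NE,S,W,E}
∂A: remove int from cl → {N,SE,NW,NE,S,W,E}

int(A) = ∅
cl(A)  = {N,SE,NW,NE,S,W,E}
∂A     = {N,SE,NW,NE,S,W,E}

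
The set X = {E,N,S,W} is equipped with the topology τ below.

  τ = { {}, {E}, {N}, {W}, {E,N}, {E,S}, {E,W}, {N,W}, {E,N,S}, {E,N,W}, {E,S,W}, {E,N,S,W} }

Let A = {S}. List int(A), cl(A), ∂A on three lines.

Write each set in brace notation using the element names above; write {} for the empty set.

interior: largest open inside A is {} (from {})
cl via duality: int({E,N,W}) = {E,N,W}, so X∖{E,N,W} = {S}
cl∖int = {S}

int(A) = {}
cl(A)  = {S}
∂A     = {S}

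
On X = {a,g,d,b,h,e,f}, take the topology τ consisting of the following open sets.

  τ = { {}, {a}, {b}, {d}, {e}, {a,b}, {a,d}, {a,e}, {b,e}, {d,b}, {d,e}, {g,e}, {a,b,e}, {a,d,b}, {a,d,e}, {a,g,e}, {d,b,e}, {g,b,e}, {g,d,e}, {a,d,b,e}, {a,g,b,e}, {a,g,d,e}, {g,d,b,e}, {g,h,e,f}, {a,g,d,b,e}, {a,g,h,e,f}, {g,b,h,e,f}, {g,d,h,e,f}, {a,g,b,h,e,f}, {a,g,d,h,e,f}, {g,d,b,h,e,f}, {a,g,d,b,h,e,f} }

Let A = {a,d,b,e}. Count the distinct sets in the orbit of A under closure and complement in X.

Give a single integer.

4

cl via duality: int({g,h,f}) = {}, so X∖{} = {a,g,d,b,h,e,f}
Write k for closure, c for complement:
  1. A     = {a,d,b,e}
  2. kA    = {a,g,d,b,h,e,f}
  3. cA    = {g,h,f}
  4. ckA   = {}
applying k or c yields no new set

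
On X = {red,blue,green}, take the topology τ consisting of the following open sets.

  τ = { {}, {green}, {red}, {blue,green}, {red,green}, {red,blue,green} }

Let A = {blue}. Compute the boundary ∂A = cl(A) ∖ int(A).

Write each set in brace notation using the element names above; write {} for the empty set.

interior: largest open inside A is {} (from {})
cl via duality: int({red,green}) = {red,green}, so X∖{red,green} = {blue}
cl∖int = {blue}

{blue}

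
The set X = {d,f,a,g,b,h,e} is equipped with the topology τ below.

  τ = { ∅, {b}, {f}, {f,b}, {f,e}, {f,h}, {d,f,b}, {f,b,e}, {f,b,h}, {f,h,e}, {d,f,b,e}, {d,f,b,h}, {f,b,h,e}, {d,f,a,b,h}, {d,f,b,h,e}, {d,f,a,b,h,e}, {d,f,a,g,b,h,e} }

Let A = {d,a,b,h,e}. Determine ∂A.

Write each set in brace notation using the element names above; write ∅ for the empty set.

{d,a,g,h,e}

opens ⊆ A: ∅, {b}; union → int = {b}
complement {f,g}; its interior {f}; cl(A) = X∖{f} = {d,a,g,b,h,e}
boundary = {d,a,g,b,h,e} ∖ {b} = {d,a,g,h,e}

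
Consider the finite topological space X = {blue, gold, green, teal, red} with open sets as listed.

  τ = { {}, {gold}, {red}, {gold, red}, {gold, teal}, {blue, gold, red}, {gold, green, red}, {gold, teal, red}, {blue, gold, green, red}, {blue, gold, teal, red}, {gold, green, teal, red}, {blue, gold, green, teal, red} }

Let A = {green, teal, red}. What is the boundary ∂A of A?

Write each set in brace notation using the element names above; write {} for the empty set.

{blue, green, teal}

U open, U⊆A: {}, {red}. int(A) = ⋃ = {red}
X∖A={blue, gold}, int(X∖A)={gold}, hence cl(A)={blue, green, teal, red}
∂A: remove int from cl → {blue, green, teal}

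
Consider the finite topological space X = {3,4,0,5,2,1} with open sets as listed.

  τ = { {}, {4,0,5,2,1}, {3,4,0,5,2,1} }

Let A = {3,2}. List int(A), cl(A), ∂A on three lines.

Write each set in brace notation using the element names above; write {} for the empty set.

int(A) = {}
cl(A)  = {3,4,0,5,2,1}
∂A     = {3,4,0,5,2,1}

open subsets of A: {}; so int(A) = {}
closure: X∖int(X∖A) = X∖{} = {3,4,0,5,2,1}
∂A = {3,4,0,5,2,1} minus {} = {3,4,0,5,2,1}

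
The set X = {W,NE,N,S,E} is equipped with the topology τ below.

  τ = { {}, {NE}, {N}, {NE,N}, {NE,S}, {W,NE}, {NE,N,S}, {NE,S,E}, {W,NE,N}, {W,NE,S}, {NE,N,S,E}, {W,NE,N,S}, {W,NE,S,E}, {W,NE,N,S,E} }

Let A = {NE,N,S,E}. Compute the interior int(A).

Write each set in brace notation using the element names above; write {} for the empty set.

{NE,N,S,E}

opens ⊆ A: {}, {N}, {NE}, {NE,S}, {NE,N}, {NE,N,S}, {NE,S,E}, {NE,N,S,E}; union → int = {NE,N,S,E}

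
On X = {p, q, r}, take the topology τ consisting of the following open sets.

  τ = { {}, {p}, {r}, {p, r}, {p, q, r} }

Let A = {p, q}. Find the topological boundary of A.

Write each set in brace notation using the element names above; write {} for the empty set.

{q}

opens ⊆ A: {}, {p}; union → int = {p}
complement {r}; its interior {r}; cl(A) = X∖{r} = {p, q}
boundary = {p, q} ∖ {p} = {q}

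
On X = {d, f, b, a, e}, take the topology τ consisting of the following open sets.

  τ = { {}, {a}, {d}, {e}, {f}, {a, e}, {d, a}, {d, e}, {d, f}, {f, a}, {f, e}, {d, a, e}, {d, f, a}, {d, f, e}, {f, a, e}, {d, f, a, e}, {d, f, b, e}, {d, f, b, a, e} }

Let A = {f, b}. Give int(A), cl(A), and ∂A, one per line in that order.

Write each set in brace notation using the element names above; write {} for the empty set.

int(A) = {f}
cl(A)  = {f, b}
∂A     = {b}

interior: largest open inside A is {f} (from {}, {f})
cl via duality: int({d, a, e}) = {d, a, e}, so X∖{d, a, e} = {f, b}
cl∖int = {b}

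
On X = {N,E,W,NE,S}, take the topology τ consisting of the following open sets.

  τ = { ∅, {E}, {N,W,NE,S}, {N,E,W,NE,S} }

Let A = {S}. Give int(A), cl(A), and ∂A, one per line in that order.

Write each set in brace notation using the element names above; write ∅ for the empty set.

int(A) = ∅
cl(A)  = {N,W,NE,S}
∂A     = {N,W,NE,S}

U open, U⊆A: ∅. int(A) = ⋃ = ∅
X∖A={N,E,W,NE}, int(X∖A)={E}, hence cl(A)={N,W,NE,S}
∂A: remove int from cl → {N,W,NE,S}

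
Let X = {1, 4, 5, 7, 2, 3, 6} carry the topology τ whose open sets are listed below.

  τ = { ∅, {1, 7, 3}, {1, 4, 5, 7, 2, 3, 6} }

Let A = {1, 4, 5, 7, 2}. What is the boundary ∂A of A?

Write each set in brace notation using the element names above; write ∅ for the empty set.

opens ⊆ A: ∅; union → int = ∅
complement {3, 6}; its interior ∅; cl(A) = X∖∅ = {1, 4, 5, 7, 2, 3, 6}
boundary = {1, 4, 5, 7, 2, 3, 6} ∖ ∅ = {1, 4, 5, 7, 2, 3, 6}

{1, 4, 5, 7, 2, 3, 6}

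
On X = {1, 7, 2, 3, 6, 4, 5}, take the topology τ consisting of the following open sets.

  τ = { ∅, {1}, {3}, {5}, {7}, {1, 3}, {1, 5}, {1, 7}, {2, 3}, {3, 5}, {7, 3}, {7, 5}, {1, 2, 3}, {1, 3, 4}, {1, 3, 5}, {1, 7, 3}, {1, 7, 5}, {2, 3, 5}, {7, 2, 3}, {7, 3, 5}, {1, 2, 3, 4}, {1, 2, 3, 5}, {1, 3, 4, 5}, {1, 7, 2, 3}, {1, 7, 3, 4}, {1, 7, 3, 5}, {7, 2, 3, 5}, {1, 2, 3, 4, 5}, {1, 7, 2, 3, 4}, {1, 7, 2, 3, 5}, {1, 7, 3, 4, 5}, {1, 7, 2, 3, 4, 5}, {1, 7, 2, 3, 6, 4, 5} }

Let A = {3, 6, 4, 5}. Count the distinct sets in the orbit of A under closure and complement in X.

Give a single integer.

complement {1, 7, 2}; its interior {1, 7}; cl(A) = X∖{1, 7} = {2, 3, 6, 4, 5}
With k = closure, c = complement:
  1. A     = {3, 6, 4, 5}
  2. kA    = {2, 3, 6, 4, 5}
  3. cA    = {1, 7, 2}
  4. ckA   = {1, 7}
  5. kcA   = {1, 7, 2, 6, 4}
  6. kckA  = {1, 7, 6, 4}
  7. ckcA  = {3, 5}
  8. ckckA = {2, 3, 5}
k, c of each give nothing new

8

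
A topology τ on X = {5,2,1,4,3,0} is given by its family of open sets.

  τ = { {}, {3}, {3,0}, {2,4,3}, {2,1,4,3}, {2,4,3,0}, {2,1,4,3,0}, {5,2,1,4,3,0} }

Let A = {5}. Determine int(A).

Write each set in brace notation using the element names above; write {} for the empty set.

interior: largest open inside A is {} (from {})

{}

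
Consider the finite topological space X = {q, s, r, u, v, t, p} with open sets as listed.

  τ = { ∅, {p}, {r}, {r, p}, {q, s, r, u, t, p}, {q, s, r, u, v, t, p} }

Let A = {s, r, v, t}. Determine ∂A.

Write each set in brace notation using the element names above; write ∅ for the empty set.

{q, s, u, v, t}

open subsets of A: ∅, {r}; so int(A) = {r}
closure: X∖int(X∖A) = X∖{p} = {q, s, r, u, v, t}
∂A = {q, s, r, u, v, t} minus {r} = {q, s, u, v, t}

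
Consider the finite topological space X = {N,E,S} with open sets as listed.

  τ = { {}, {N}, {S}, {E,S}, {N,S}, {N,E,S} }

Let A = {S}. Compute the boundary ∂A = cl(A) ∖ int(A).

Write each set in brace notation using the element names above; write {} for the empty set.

U open, U⊆A: {}, {S}. int(A) = ⋃ = {S}
X∖A={N,E}, int(X∖A)={N}, hence cl(A)={E,S}
∂A: remove int from cl → {E}

{E}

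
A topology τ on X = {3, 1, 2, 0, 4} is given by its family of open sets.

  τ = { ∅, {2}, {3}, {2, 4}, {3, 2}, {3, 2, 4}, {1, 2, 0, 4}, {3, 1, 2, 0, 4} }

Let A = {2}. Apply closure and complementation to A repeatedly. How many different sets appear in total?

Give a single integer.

4

X∖A={3, 1, 0, 4}, int(X∖A)={3}, hence cl(A)={1, 2, 0, 4}
Orbit (k=closure, c=complement):
  1. A     = {2}
  2. kA    = {1, 2, 0, 4}
  3. cA    = {3, 1, 0, 4}
  4. ckA   = {3}
(closed under both — stop)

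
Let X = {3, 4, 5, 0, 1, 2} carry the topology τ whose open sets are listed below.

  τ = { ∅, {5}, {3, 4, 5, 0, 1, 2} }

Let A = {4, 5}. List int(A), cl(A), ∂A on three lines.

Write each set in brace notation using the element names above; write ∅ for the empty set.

int(A) = {5}
cl(A)  = {3, 4, 5, 0, 1, 2}
∂A     = {3, 4, 0, 1, 2}

opens ⊆ A: ∅, {5}; union → int = {5}
complement {3, 0, 1, 2}; its interior ∅; cl(A) = X∖∅ = {3, 4, 5, 0, 1, 2}
boundary = {3, 4, 5, 0, 1, 2} ∖ {5} = {3, 4, 0, 1, 2}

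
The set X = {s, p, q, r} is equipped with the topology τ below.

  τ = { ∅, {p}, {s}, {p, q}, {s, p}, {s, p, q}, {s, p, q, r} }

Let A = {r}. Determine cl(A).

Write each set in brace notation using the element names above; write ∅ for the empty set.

{r}

cl via duality: int({s, p, q}) = {s, p, q}, so X∖{s, p, q} = {r}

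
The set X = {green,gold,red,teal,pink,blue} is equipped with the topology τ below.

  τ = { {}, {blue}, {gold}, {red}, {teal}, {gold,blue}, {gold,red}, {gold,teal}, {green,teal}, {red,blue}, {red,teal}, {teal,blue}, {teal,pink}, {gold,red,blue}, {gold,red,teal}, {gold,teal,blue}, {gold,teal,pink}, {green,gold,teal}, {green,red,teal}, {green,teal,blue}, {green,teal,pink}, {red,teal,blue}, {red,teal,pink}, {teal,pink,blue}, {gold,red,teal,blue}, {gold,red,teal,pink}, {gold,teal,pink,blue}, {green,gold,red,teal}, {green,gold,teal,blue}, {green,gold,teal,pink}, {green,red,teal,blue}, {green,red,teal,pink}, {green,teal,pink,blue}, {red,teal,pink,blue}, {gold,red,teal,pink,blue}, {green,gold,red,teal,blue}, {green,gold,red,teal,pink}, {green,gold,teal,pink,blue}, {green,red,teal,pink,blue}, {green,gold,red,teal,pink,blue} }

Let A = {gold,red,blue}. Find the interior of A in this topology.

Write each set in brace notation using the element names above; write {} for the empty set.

U open, U⊆A: {}, {gold}, {red}, {blue}, {gold,blue}, {gold,red}, {red,blue}, {gold,red,blue}. int(A) = ⋃ = {gold,red,blue}

{gold,red,blue}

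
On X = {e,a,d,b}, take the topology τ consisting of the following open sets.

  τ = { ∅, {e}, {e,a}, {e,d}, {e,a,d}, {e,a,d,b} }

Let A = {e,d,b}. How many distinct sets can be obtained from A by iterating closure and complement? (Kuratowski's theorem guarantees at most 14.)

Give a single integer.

X∖A={a}, int(X∖A)=∅, hence cl(A)={e,a,d,b}
Orbit (k=closure, c=complement):
  1. A     = {e,d,b}
  2. kA    = {e,a,d,b}
  3. cA    = {a}
  4. ckA   = ∅
  5. kcA   = {a,b}
  6. ckcA  = {e,d}
(closed under both — stop)

6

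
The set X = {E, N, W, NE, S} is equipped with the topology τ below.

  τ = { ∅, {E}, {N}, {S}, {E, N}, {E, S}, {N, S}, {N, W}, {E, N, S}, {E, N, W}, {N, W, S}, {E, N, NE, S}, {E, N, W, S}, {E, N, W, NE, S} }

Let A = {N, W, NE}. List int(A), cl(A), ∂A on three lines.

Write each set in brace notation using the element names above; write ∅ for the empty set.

opens ⊆ A: ∅, {N}, {N, W}; union → int = {N, W}
complement {E, S}; its interior {E, S}; cl(A) = X∖{E, S} = {N, W, NE}
boundary = {N, W, NE} ∖ {N, W} = {NE}

int(A) = {N, W}
cl(A)  = {N, W, NE}
∂A     = {NE}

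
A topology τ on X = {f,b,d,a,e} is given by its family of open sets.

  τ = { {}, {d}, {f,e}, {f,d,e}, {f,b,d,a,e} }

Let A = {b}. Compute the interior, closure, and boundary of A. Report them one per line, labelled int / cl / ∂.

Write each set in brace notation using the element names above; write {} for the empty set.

opens ⊆ A: {}; union → int = {}
complement {f,d,a,e}; its interior {f,d,e}; cl(A) = X∖{f,d,e} = {b,a}
boundary = {b,a} ∖ {} = {b,a}

int(A) = {}
cl(A)  = {b,a}
∂A     = {b,a}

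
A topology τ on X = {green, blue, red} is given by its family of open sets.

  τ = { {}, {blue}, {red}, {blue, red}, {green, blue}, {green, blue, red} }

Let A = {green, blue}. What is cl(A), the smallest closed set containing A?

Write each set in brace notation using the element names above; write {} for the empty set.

cl via duality: int({red}) = {red}, so X∖{red} = {green, blue}

{green, blue}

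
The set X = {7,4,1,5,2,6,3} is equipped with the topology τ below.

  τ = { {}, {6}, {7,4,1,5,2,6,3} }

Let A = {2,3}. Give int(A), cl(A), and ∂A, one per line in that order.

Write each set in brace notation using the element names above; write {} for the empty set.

int(A) = {}
cl(A)  = {7,4,1,5,2,3}
∂A     = {7,4,1,5,2,3}

interior: largest open inside A is {} (from {})
cl via duality: int({7,4,1,5,6}) = {6}, so X∖{6} = {7,4,1,5,2,3}
cl∖int = {7,4,1,5,2,3}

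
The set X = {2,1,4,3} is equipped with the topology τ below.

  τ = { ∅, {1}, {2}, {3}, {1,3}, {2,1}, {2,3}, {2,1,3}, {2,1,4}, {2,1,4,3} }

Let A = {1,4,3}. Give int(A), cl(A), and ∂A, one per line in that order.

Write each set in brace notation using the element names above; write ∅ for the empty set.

U open, U⊆A: ∅, {3}, {1}, {1,3}. int(A) = ⋃ = {1,3}
X∖A={2}, int(X∖A)={2}, hence cl(A)={1,4,3}
∂A: remove int from cl → {4}

int(A) = {1,3}
cl(A)  = {1,4,3}
∂A     = {4}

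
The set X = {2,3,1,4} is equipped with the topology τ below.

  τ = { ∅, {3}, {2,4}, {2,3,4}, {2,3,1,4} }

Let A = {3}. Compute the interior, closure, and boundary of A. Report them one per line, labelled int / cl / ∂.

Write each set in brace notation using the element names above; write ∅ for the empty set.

opens ⊆ A: ∅, {3}; union → int = {3}
complement {2,1,4}; its interior {2,4}; cl(A) = X∖{2,4} = {3,1}
boundary = {3,1} ∖ {3} = {1}

int(A) = {3}
cl(A)  = {3,1}
∂A     = {1}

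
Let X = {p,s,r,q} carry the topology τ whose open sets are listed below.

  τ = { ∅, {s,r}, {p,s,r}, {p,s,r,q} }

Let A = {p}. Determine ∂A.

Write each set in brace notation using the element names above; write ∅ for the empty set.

{p,q}

open subsets of A: ∅; so int(A) = ∅
closure: X∖int(X∖A) = X∖{s,r} = {p,q}
∂A = {p,q} minus ∅ = {p,q}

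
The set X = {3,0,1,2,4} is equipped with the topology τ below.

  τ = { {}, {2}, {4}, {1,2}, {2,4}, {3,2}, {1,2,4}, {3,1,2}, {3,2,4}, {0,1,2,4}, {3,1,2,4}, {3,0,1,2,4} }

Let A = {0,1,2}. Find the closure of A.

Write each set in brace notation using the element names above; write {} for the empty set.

{3,0,1,2}

closure: X∖int(X∖A) = X∖{4} = {3,0,1,2}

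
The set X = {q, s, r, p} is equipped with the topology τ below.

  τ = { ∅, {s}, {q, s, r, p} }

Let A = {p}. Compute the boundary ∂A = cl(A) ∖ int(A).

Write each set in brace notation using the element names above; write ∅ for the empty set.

{q, r, p}

opens ⊆ A: ∅; union → int = ∅
complement {q, s, r}; its interior {s}; cl(A) = X∖{s} = {q, r, p}
boundary = {q, r, p} ∖ ∅ = {q, r, p}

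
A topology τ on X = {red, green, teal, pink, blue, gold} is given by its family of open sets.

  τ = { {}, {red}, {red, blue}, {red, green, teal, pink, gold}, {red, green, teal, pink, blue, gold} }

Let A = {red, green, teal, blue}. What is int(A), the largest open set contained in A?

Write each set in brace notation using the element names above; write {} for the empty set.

open subsets of A: {}, {red}, {red, blue}; so int(A) = {red, blue}

{red, blue}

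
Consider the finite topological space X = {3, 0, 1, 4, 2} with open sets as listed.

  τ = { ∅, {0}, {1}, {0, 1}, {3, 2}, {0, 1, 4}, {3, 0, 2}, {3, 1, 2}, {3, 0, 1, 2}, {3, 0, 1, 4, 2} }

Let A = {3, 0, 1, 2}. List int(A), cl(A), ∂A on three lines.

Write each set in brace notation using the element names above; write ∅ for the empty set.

int(A) = {3, 0, 1, 2}
cl(A)  = {3, 0, 1, 4, 2}
∂A     = {4}

interior: largest open inside A is {3, 0, 1, 2} (from ∅, {0}, {1}, {0, 1}, {3, 2}, {3, 0, 2}, {3, 1, 2}, {3, 0, 1, 2})
cl via duality: int({4}) = ∅, so X∖∅ = {3, 0, 1, 4, 2}
cl∖int = {4}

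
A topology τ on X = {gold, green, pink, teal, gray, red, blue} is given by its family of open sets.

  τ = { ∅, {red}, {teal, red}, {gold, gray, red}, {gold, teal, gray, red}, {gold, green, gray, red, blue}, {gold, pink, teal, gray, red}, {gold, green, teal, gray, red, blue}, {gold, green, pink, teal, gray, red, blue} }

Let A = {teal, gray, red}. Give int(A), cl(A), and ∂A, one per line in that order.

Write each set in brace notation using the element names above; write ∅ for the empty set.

int(A) = {teal, red}
cl(A)  = {gold, green, pink, teal, gray, red, blue}
∂A     = {gold, green, pink, gray, blue}

U open, U⊆A: ∅, {red}, {teal, red}. int(A) = ⋃ = {teal, red}
X∖A={gold, green, pink, blue}, int(X∖A)=∅, hence cl(A)={gold, green, pink, teal, gray, red, blue}
∂A: remove int from cl → {gold, green, pink, gray, blue}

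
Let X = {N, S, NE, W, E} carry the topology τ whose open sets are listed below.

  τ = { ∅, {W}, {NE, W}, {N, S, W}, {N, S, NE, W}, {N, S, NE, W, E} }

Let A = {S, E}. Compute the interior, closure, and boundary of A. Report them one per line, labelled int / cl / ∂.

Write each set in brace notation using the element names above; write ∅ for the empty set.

int(A) = ∅
cl(A)  = {N, S, E}
∂A     = {N, S, E}

opens ⊆ A: ∅; union → int = ∅
complement {N, NE, W}; its interior {NE, W}; cl(A) = X∖{NE, W} = {N, S, E}
boundary = {N, S, E} ∖ ∅ = {N, S, E}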